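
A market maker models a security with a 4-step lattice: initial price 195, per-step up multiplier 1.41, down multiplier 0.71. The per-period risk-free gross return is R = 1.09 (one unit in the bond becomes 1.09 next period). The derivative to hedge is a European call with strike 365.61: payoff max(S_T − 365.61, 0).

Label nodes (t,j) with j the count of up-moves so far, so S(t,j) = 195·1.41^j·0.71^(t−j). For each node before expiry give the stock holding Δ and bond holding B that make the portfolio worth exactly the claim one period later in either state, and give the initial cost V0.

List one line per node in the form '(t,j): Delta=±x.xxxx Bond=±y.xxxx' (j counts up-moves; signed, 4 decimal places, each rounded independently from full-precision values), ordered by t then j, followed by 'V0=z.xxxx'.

(0,0): Delta=0.3977 Bond=-47.9680
(1,0): Delta=0.0576 Bond=-5.1923
(1,1): Delta=0.5420 Bond=-91.9422
(2,0): Delta=0.0000 Bond=0.0000
(2,1): Delta=0.0820 Bond=-10.4255
(2,2): Delta=0.7370 Bond=-175.8310
(3,0): Delta=0.0000 Bond=0.0000
(3,1): Delta=0.0000 Bond=0.0000
(3,2): Delta=0.1168 Bond=-20.9333
(3,3): Delta=1.0000 Bond=-335.4220
V0=29.5870

Risk-neutral probability p* = (R−d)/(u−d) = (1.09−0.71)/(1.41−0.71) = 0.5429.
Payoff layer (t=4): V(4,0)=0.0000, V(4,1)=0.0000, V(4,2)=0.0000, V(4,3)=22.4959, V(4,4)=405.1356
  t=3,j=0: stock 69.7926 → up 98.4076 (V=0.0000), down 49.5528 (V=0.0000). Price 0.0000; hedge Δ=0.0000, bond B=0.0000.
  t=3,j=1: stock 138.6023 → up 195.4292 (V=0.0000), down 98.4076 (V=0.0000). Price 0.0000; hedge Δ=0.0000, bond B=0.0000.
  t=3,j=2: stock 275.2524 → up 388.1059 (V=22.4959), down 195.4292 (V=0.0000). Price 11.2037; hedge Δ=0.1168, bond B=-20.9333.
  t=3,j=3: stock 546.6281 → up 770.7456 (V=405.1356), down 388.1059 (V=22.4959). Price 211.2061; hedge Δ=1.0000, bond B=-335.4220.
  t=2,j=0: stock 98.2995 → up 138.6023 (V=0.0000), down 69.7926 (V=0.0000). Price 0.0000; hedge Δ=0.0000, bond B=0.0000.
  t=2,j=1: stock 195.2145 → up 275.2524 (V=11.2037), down 138.6023 (V=0.0000). Price 5.5798; hedge Δ=0.0820, bond B=-10.4255.
  t=2,j=2: stock 387.6795 → up 546.6281 (V=211.2061), down 275.2524 (V=11.2037). Price 109.8866; hedge Δ=0.7370, bond B=-175.8310.
  t=1,j=0: stock 138.4500 → up 195.2145 (V=5.5798), down 98.2995 (V=0.0000). Price 2.7790; hedge Δ=0.0576, bond B=-5.1923.
  t=1,j=1: stock 274.9500 → up 387.6795 (V=109.8866), down 195.2145 (V=5.5798). Price 57.0675; hedge Δ=0.5420, bond B=-91.9422.
  t=0,j=0: stock 195.0000 → up 274.9500 (V=57.0675), down 138.4500 (V=2.7790). Price 29.5870; hedge Δ=0.3977, bond B=-47.9680.
Self-financing check: at every node Δ·S+B equals the discounted successor values.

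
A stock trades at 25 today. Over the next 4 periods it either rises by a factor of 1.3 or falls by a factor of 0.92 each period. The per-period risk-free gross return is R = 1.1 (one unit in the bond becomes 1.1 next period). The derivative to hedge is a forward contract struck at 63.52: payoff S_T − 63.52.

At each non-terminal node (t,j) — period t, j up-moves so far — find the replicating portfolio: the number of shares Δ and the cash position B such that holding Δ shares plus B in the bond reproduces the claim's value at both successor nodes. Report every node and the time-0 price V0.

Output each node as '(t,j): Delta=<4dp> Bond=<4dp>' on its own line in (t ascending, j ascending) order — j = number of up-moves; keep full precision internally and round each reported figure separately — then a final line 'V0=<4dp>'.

(0,0): Delta=1.0000 Bond=-43.3850
(1,0): Delta=1.0000 Bond=-47.7235
(1,1): Delta=1.0000 Bond=-47.7235
(2,0): Delta=1.0000 Bond=-52.4959
(2,1): Delta=1.0000 Bond=-52.4959
(2,2): Delta=1.0000 Bond=-52.4959
(3,0): Delta=1.0000 Bond=-57.7455
(3,1): Delta=1.0000 Bond=-57.7455
(3,2): Delta=1.0000 Bond=-57.7455
(3,3): Delta=1.0000 Bond=-57.7455
V0=-18.3850

Under the risk-neutral measure, an up-move has probability p* = (R−d)/(u−d) = 0.4737 and values discount at R = 1.1.
Terminal values V(4,·): V(4,0)=-45.6102, V(4,1)=-38.2126, V(4,2)=-27.7596, V(4,3)=-12.9890, V(4,4)=7.8825
  t=3,j=0: stock 19.4672 → up 25.3074 (V=-38.2126), down 17.9098 (V=-45.6102). Price -38.2783; hedge Δ=1.0000, bond B=-57.7455.
  t=3,j=1: stock 27.5080 → up 35.7604 (V=-27.7596), down 25.3074 (V=-38.2126). Price -30.2375; hedge Δ=1.0000, bond B=-57.7455.
  t=3,j=2: stock 38.8700 → up 50.5310 (V=-12.9890), down 35.7604 (V=-27.7596). Price -18.8755; hedge Δ=1.0000, bond B=-57.7455.
  t=3,j=3: stock 54.9250 → up 71.4025 (V=7.8825), down 50.5310 (V=-12.9890). Price -2.8205; hedge Δ=1.0000, bond B=-57.7455.
  t=2,j=0: stock 21.1600 → up 27.5080 (V=-30.2375), down 19.4672 (V=-38.2783). Price -31.3359; hedge Δ=1.0000, bond B=-52.4959.
  t=2,j=1: stock 29.9000 → up 38.8700 (V=-18.8755), down 27.5080 (V=-30.2375). Price -22.5959; hedge Δ=1.0000, bond B=-52.4959.
  t=2,j=2: stock 42.2500 → up 54.9250 (V=-2.8205), down 38.8700 (V=-18.8755). Price -10.2459; hedge Δ=1.0000, bond B=-52.4959.
  t=1,j=0: stock 23.0000 → up 29.9000 (V=-22.5959), down 21.1600 (V=-31.3359). Price -24.7235; hedge Δ=1.0000, bond B=-47.7235.
  t=1,j=1: stock 32.5000 → up 42.2500 (V=-10.2459), down 29.9000 (V=-22.5959). Price -15.2235; hedge Δ=1.0000, bond B=-47.7235.
  t=0,j=0: stock 25.0000 → up 32.5000 (V=-15.2235), down 23.0000 (V=-24.7235). Price -18.3850; hedge Δ=1.0000, bond B=-43.3850.
Self-financing check: at every node Δ·S+B equals the discounted successor values.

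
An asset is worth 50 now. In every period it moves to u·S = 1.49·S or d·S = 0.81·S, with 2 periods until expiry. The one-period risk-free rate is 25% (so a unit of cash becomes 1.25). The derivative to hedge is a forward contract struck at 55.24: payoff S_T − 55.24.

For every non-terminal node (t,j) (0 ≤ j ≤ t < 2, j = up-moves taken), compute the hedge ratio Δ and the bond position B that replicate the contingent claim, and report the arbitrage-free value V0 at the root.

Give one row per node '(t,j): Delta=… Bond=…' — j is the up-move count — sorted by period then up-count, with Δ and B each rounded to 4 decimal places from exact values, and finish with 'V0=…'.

(0,0): Delta=1.0000 Bond=-35.3536
(1,0): Delta=1.0000 Bond=-44.1920
(1,1): Delta=1.0000 Bond=-44.1920
V0=14.6464

Since d<R<u, set p* = (R−d)/(u−d) = 0.6471; price each node as the discounted p*-expectation of its children.
At expiry t=2: V(2,0)=-22.4350, V(2,1)=5.1050, V(2,2)=55.7650
Node (1,0) S=40.5000: V=(p*·5.1050+(1−p*)·-22.4350)/1.25=-3.6920; Δ=(5.1050−-22.4350)/(60.3450−32.8050)=1.0000; B=V−Δ·S=-44.1920
Node (1,1) S=74.5000: V=(p*·55.7650+(1−p*)·5.1050)/1.25=30.3080; Δ=(55.7650−5.1050)/(111.0050−60.3450)=1.0000; B=V−Δ·S=-44.1920
Node (0,0) S=50.0000: V=(p*·30.3080+(1−p*)·-3.6920)/1.25=14.6464; Δ=(30.3080−-3.6920)/(74.5000−40.5000)=1.0000; B=V−Δ·S=-35.3536
Check: Δ(0,0)·S0 + B(0,0) = 14.6464 = V0.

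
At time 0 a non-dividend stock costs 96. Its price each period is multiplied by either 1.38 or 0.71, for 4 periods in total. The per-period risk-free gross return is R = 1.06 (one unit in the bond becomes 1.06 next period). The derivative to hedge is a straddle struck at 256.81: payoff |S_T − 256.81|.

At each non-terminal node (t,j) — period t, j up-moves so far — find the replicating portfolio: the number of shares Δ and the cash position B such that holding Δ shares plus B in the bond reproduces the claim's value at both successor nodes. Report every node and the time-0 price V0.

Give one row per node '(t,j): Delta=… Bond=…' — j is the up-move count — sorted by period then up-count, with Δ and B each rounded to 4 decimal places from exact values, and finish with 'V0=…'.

Under the risk-neutral measure, an up-move has probability p* = (R−d)/(u−d) = 0.5224 and values discount at R = 1.06.
Terminal values V(4,·): V(4,0)=232.4148, V(4,1)=209.3940, V(4,2)=164.6492, V(4,3)=77.6806, V(4,4)=91.3570
  t=3,j=0: stock 34.3595 → up 47.4160 (V=209.3940), down 24.3952 (V=232.4148). Price 207.9141; hedge Δ=-1.0000, bond B=242.2736.
  t=3,j=1: stock 66.7832 → up 92.1608 (V=164.6492), down 47.4160 (V=209.3940). Price 175.4904; hedge Δ=-1.0000, bond B=242.2736.
  t=3,j=2: stock 129.8039 → up 179.1294 (V=77.6806), down 92.1608 (V=164.6492). Price 112.4697; hedge Δ=-1.0000, bond B=242.2736.
  t=3,j=3: stock 252.2949 → up 348.1670 (V=91.3570), down 179.1294 (V=77.6806). Price 80.0236; hedge Δ=0.0809, bond B=59.6111.
  t=2,j=0: stock 48.3936 → up 66.7832 (V=175.4904), down 34.3595 (V=207.9141). Price 180.1664; hedge Δ=-1.0000, bond B=228.5600.
  t=2,j=1: stock 94.0608 → up 129.8039 (V=112.4697), down 66.7832 (V=175.4904). Price 134.4992; hedge Δ=-1.0000, bond B=228.5600.
  t=2,j=2: stock 182.8224 → up 252.2949 (V=80.0236), down 129.8039 (V=112.4697). Price 90.1134; hedge Δ=-0.2649, bond B=138.5404.
  t=1,j=0: stock 68.1600 → up 94.0608 (V=134.4992), down 48.3936 (V=180.1664). Price 147.4626; hedge Δ=-1.0000, bond B=215.6226.
  t=1,j=1: stock 132.4800 → up 182.8224 (V=90.1134), down 94.0608 (V=134.4992). Price 105.0119; hedge Δ=-0.5001, bond B=171.2593.
  t=0,j=0: stock 96.0000 → up 132.4800 (V=105.0119), down 68.1600 (V=147.4626). Price 118.1952; hedge Δ=-0.6600, bond B=181.5545.
The time-0 hedge costs 118.1952, which is the no-arbitrage price.

(0,0): Delta=-0.6600 Bond=181.5545
(1,0): Delta=-1.0000 Bond=215.6226
(1,1): Delta=-0.5001 Bond=171.2593
(2,0): Delta=-1.0000 Bond=228.5600
(2,1): Delta=-1.0000 Bond=228.5600
(2,2): Delta=-0.2649 Bond=138.5404
(3,0): Delta=-1.0000 Bond=242.2736
(3,1): Delta=-1.0000 Bond=242.2736
(3,2): Delta=-1.0000 Bond=242.2736
(3,3): Delta=0.0809 Bond=59.6111
V0=118.1952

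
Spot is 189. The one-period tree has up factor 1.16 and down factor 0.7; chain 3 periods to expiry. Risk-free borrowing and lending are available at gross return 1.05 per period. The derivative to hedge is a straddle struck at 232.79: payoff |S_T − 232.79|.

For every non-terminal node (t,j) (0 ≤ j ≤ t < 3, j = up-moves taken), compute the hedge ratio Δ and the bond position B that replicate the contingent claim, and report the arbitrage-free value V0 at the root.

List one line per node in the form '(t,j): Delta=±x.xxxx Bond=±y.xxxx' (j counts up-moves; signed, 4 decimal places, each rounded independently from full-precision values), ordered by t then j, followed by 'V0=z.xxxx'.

Under the risk-neutral measure, an up-move has probability p* = (R−d)/(u−d) = 0.7609 and values discount at R = 1.05.
Terminal payoffs: V(3,0)=167.9630, V(3,1)=125.3624, V(3,2)=54.7671, V(3,3)=62.2193
  t=2,j=0: stock 92.6100 → up 107.4276 (V=125.3624), down 64.8270 (V=167.9630). Price 129.0948; hedge Δ=-1.0000, bond B=221.7048.
  t=2,j=1: stock 153.4680 → up 178.0229 (V=54.7671), down 107.4276 (V=125.3624). Price 68.2368; hedge Δ=-1.0000, bond B=221.7048.
  t=2,j=2: stock 254.3184 → up 295.0093 (V=62.2193), down 178.0229 (V=54.7671). Price 57.5593; hedge Δ=0.0637, bond B=41.3588.
  t=1,j=0: stock 132.3000 → up 153.4680 (V=68.2368), down 92.6100 (V=129.0948). Price 78.8474; hedge Δ=-1.0000, bond B=211.1474.
  t=1,j=1: stock 219.2400 → up 254.3184 (V=57.5593), down 153.4680 (V=68.2368). Price 57.2501; hedge Δ=-0.1059, bond B=80.4619.
  t=0,j=0: stock 189.0000 → up 219.2400 (V=57.2501), down 132.3000 (V=78.8474). Price 59.4426; hedge Δ=-0.2484, bond B=106.3932.
Root portfolio cost Δ·189+B reproduces V0=59.4426.

(0,0): Delta=-0.2484 Bond=106.3932
(1,0): Delta=-1.0000 Bond=211.1474
(1,1): Delta=-0.1059 Bond=80.4619
(2,0): Delta=-1.0000 Bond=221.7048
(2,1): Delta=-1.0000 Bond=221.7048
(2,2): Delta=0.0637 Bond=41.3588
V0=59.4426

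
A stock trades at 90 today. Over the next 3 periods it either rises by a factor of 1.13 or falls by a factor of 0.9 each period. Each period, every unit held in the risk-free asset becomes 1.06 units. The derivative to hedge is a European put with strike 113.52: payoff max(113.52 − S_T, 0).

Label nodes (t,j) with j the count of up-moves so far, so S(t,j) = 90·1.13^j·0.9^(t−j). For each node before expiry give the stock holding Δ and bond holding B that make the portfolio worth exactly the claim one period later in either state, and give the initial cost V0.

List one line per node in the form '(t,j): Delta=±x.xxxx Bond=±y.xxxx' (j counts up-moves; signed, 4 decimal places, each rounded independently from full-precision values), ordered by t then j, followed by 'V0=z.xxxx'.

No-arbitrage ⇒ martingale measure with p* = (R−d)/(u−d) = 0.6957.
Terminal values V(3,·): V(3,0)=47.9100, V(3,1)=31.1430, V(3,2)=10.0911, V(3,3)=0.0000
Node (2,0) S=72.9000: V=(p*·31.1430+(1−p*)·47.9100)/1.06=34.1943; Δ=(31.1430−47.9100)/(82.3770−65.6100)=-1.0000; B=V−Δ·S=107.0943
Node (2,1) S=91.5300: V=(p*·10.0911+(1−p*)·31.1430)/1.06=15.5643; Δ=(10.0911−31.1430)/(103.4289−82.3770)=-1.0000; B=V−Δ·S=107.0943
Node (2,2) S=114.9210: V=(p*·0.0000+(1−p*)·10.0911)/1.06=2.8974; Δ=(0.0000−10.0911)/(129.8607−103.4289)=-0.3818; B=V−Δ·S=46.7717
Node (1,0) S=81.0000: V=(p*·15.5643+(1−p*)·34.1943)/1.06=20.0324; Δ=(15.5643−34.1943)/(91.5300−72.9000)=-1.0000; B=V−Δ·S=101.0324
Node (1,1) S=101.7000: V=(p*·2.8974+(1−p*)·15.5643)/1.06=6.3703; Δ=(2.8974−15.5643)/(114.9210−91.5300)=-0.5415; B=V−Δ·S=61.4441
Node (0,0) S=90.0000: V=(p*·6.3703+(1−p*)·20.0324)/1.06=9.9324; Δ=(6.3703−20.0324)/(101.7000−81.0000)=-0.6600; B=V−Δ·S=69.3328
Self-financing check: at every node Δ·S+B equals the discounted successor values.

(0,0): Delta=-0.6600 Bond=69.3328
(1,0): Delta=-1.0000 Bond=101.0324
(1,1): Delta=-0.5415 Bond=61.4441
(2,0): Delta=-1.0000 Bond=107.0943
(2,1): Delta=-1.0000 Bond=107.0943
(2,2): Delta=-0.3818 Bond=46.7717
V0=9.9324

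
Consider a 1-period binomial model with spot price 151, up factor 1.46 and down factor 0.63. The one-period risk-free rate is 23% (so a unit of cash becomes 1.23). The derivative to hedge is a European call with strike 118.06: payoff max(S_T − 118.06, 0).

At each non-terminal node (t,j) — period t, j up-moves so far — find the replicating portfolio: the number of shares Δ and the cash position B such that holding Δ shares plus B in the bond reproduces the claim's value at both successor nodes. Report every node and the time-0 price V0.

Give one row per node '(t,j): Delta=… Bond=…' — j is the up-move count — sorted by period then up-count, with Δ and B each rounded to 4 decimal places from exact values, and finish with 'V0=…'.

Risk-neutral probability p* = (R−d)/(u−d) = (1.23−0.63)/(1.46−0.63) = 0.7229.
Terminal payoffs: V(1,0)=0.0000, V(1,1)=102.4000
(0,0): S=151.0000. Δ = (V_up−V_dn)/(S_up−S_dn) = (102.4000−0.0000)/(220.4600−95.1300) = 0.8170. V = [p*·102.4000 + (1−p*)·0.0000]/1.23 = 60.1822. B = V − Δ·S = -63.1913.
Self-financing check: at every node Δ·S+B equals the discounted successor values.

(0,0): Delta=0.8170 Bond=-63.1913
V0=60.1822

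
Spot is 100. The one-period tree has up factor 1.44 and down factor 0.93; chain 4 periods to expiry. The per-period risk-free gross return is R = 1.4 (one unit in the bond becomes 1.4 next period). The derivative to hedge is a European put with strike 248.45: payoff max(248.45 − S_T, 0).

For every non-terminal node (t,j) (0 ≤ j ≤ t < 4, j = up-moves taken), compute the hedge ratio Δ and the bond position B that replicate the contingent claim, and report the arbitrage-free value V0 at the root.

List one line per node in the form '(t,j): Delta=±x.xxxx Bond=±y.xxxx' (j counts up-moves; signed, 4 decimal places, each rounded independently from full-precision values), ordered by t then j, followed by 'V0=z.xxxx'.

(0,0): Delta=-0.1065 Bond=11.2808
(1,0): Delta=-0.7328 Bond=74.0364
(1,1): Delta=-0.0721 Bond=10.8362
(2,0): Delta=-1.0000 Bond=126.7602
(2,1): Delta=-0.7181 Bond=101.6842
(2,2): Delta=-0.0366 Bond=7.8078
(3,0): Delta=-1.0000 Bond=177.4643
(3,1): Delta=-1.0000 Bond=177.4643
(3,2): Delta=-0.7026 Bond=139.3701
(3,3): Delta=0.0000 Bond=0.0000
V0=0.6270

Risk-neutral probability p* = (R−d)/(u−d) = (1.4−0.93)/(1.44−0.93) = 0.9216.
Payoff layer (t=4): V(4,0)=173.6448, V(4,1)=132.6226, V(4,2)=69.1043, V(4,3)=0.0000, V(4,4)=0.0000
  t=3,j=0: stock 80.4357 → up 115.8274 (V=132.6226), down 74.8052 (V=173.6448). Price 97.0286; hedge Δ=-1.0000, bond B=177.4643.
  t=3,j=1: stock 124.5456 → up 179.3457 (V=69.1043), down 115.8274 (V=132.6226). Price 52.9187; hedge Δ=-1.0000, bond B=177.4643.
  t=3,j=2: stock 192.8448 → up 277.6965 (V=0.0000), down 179.3457 (V=69.1043). Price 3.8714; hedge Δ=-0.7026, bond B=139.3701.
  t=3,j=3: stock 298.5984 → up 429.9817 (V=0.0000), down 277.6965 (V=0.0000). Price 0.0000; hedge Δ=0.0000, bond B=0.0000.
  t=2,j=0: stock 86.4900 → up 124.5456 (V=52.9187), down 80.4357 (V=97.0286). Price 40.2702; hedge Δ=-1.0000, bond B=126.7602.
  t=2,j=1: stock 133.9200 → up 192.8448 (V=3.8714), down 124.5456 (V=52.9187). Price 5.5130; hedge Δ=-0.7181, bond B=101.6842.
  t=2,j=2: stock 207.3600 → up 298.5984 (V=0.0000), down 192.8448 (V=3.8714). Price 0.2169; hedge Δ=-0.0366, bond B=7.8078.
  t=1,j=0: stock 93.0000 → up 133.9200 (V=5.5130), down 86.4900 (V=40.2702). Price 5.8851; hedge Δ=-0.7328, bond B=74.0364.
  t=1,j=1: stock 144.0000 → up 207.3600 (V=0.2169), down 133.9200 (V=5.5130). Price 0.4516; hedge Δ=-0.0721, bond B=10.8362.
  t=0,j=0: stock 100.0000 → up 144.0000 (V=0.4516), down 93.0000 (V=5.8851). Price 0.6270; hedge Δ=-0.1065, bond B=11.2808.
Root portfolio cost Δ·100+B reproduces V0=0.6270.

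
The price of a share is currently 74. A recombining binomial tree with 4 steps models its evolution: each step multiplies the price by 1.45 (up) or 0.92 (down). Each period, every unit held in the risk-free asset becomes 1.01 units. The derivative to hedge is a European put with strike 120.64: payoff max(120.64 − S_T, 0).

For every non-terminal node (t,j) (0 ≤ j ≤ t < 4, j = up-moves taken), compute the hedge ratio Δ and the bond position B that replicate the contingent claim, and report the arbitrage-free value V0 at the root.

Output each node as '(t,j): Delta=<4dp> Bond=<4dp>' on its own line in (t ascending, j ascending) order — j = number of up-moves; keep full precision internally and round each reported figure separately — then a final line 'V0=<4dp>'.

Under the risk-neutral measure, an up-move has probability p* = (R−d)/(u−d) = 0.1698 and values discount at R = 1.01.
Terminal values V(4,·): V(4,0)=67.6269, V(4,1)=37.0868, V(4,2)=0.0000, V(4,3)=0.0000, V(4,4)=0.0000
Node (3,0) S=57.6229: V=(p*·37.0868+(1−p*)·67.6269)/1.01=61.8226; Δ=(37.0868−67.6269)/(83.5532−53.0131)=-1.0000; B=V−Δ·S=119.4455
Node (3,1) S=90.8187: V=(p*·0.0000+(1−p*)·37.0868)/1.01=30.4842; Δ=(0.0000−37.0868)/(131.6871−83.5532)=-0.7705; B=V−Δ·S=100.4592
Node (3,2) S=143.1382: V=(p*·0.0000+(1−p*)·0.0000)/1.01=0.0000; Δ=(0.0000−0.0000)/(207.5504−131.6871)=0.0000; B=V−Δ·S=0.0000
Node (3,3) S=225.5983: V=(p*·0.0000+(1−p*)·0.0000)/1.01=0.0000; Δ=(0.0000−0.0000)/(327.1175−207.5504)=0.0000; B=V−Δ·S=0.0000
Node (2,0) S=62.6336: V=(p*·30.4842+(1−p*)·61.8226)/1.01=55.9416; Δ=(30.4842−61.8226)/(90.8187−57.6229)=-0.9440; B=V−Δ·S=115.0707
Node (2,1) S=98.7160: V=(p*·0.0000+(1−p*)·30.4842)/1.01=25.0571; Δ=(0.0000−30.4842)/(143.1382−90.8187)=-0.5827; B=V−Δ·S=82.5744
Node (2,2) S=155.5850: V=(p*·0.0000+(1−p*)·0.0000)/1.01=0.0000; Δ=(0.0000−0.0000)/(225.5983−143.1382)=0.0000; B=V−Δ·S=0.0000
Node (1,0) S=68.0800: V=(p*·25.0571+(1−p*)·55.9416)/1.01=50.1951; Δ=(25.0571−55.9416)/(98.7160−62.6336)=-0.8559; B=V−Δ·S=108.4678
Node (1,1) S=107.3000: V=(p*·0.0000+(1−p*)·25.0571)/1.01=20.5961; Δ=(0.0000−25.0571)/(155.5850−98.7160)=-0.4406; B=V−Δ·S=67.8736
Node (0,0) S=74.0000: V=(p*·20.5961+(1−p*)·50.1951)/1.01=44.7216; Δ=(20.5961−50.1951)/(107.3000−68.0800)=-0.7547; B=V−Δ·S=100.5688
Each (Δ,B) replicates both successor values, so the strategy is self-financing and V0 is arbitrage-free.

(0,0): Delta=-0.7547 Bond=100.5688
(1,0): Delta=-0.8559 Bond=108.4678
(1,1): Delta=-0.4406 Bond=67.8736
(2,0): Delta=-0.9440 Bond=115.0707
(2,1): Delta=-0.5827 Bond=82.5744
(2,2): Delta=0.0000 Bond=0.0000
(3,0): Delta=-1.0000 Bond=119.4455
(3,1): Delta=-0.7705 Bond=100.4592
(3,2): Delta=0.0000 Bond=0.0000
(3,3): Delta=0.0000 Bond=0.0000
V0=44.7216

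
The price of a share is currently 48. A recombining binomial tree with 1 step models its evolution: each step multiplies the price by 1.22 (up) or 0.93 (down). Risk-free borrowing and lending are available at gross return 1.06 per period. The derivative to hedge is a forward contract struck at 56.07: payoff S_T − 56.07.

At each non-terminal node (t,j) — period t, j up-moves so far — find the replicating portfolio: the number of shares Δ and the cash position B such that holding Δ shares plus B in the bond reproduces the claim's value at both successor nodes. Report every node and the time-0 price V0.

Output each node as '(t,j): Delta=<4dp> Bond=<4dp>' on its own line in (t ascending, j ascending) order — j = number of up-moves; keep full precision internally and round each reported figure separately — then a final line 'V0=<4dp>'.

No-arbitrage ⇒ martingale measure with p* = (R−d)/(u−d) = 0.4483.
Terminal payoffs: V(1,0)=-11.4300, V(1,1)=2.4900
  t=0,j=0: stock 48.0000 → up 58.5600 (V=2.4900), down 44.6400 (V=-11.4300). Price -4.8962; hedge Δ=1.0000, bond B=-52.8962.
Check: Δ(0,0)·S0 + B(0,0) = -4.8962 = V0.

(0,0): Delta=1.0000 Bond=-52.8962
V0=-4.8962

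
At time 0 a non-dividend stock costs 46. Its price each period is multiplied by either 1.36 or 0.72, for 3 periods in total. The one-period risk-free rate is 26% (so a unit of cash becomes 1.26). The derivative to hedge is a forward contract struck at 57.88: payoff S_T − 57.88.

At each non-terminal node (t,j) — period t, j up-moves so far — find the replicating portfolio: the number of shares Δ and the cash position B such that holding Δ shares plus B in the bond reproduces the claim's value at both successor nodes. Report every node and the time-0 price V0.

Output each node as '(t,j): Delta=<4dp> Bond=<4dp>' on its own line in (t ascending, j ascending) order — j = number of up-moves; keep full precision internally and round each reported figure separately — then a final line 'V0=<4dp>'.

The replicating-portfolio and risk-neutral prices coincide; use p* = (1.26−0.72)/(1.36−0.72) = 0.8437 for the latter.
At expiry t=3: V(3,0)=-40.7106, V(3,1)=-25.4489, V(3,2)=3.3788, V(3,3)=57.8310
(2,0): S=23.8464. Δ = (V_up−V_dn)/(S_up−S_dn) = (-25.4489−-40.7106)/(32.4311−17.1694) = 1.0000. V = [p*·-25.4489 + (1−p*)·-40.7106]/1.26 = -22.0901. B = V − Δ·S = -45.9365.
(2,1): S=45.0432. Δ = (V_up−V_dn)/(S_up−S_dn) = (3.3788−-25.4489)/(61.2588−32.4311) = 1.0000. V = [p*·3.3788 + (1−p*)·-25.4489]/1.26 = -0.8933. B = V − Δ·S = -45.9365.
(2,2): S=85.0816. Δ = (V_up−V_dn)/(S_up−S_dn) = (57.8310−3.3788)/(115.7110−61.2588) = 1.0000. V = [p*·57.8310 + (1−p*)·3.3788]/1.26 = 39.1451. B = V − Δ·S = -45.9365.
(1,0): S=33.1200. Δ = (V_up−V_dn)/(S_up−S_dn) = (-0.8933−-22.0901)/(45.0432−23.8464) = 1.0000. V = [p*·-0.8933 + (1−p*)·-22.0901]/1.26 = -3.3375. B = V − Δ·S = -36.4575.
(1,1): S=62.5600. Δ = (V_up−V_dn)/(S_up−S_dn) = (39.1451−-0.8933)/(85.0816−45.0432) = 1.0000. V = [p*·39.1451 + (1−p*)·-0.8933]/1.26 = 26.1025. B = V − Δ·S = -36.4575.
(0,0): S=46.0000. Δ = (V_up−V_dn)/(S_up−S_dn) = (26.1025−-3.3375)/(62.5600−33.1200) = 1.0000. V = [p*·26.1025 + (1−p*)·-3.3375]/1.26 = 17.0654. B = V − Δ·S = -28.9346.
Self-financing check: at every node Δ·S+B equals the discounted successor values.

(0,0): Delta=1.0000 Bond=-28.9346
(1,0): Delta=1.0000 Bond=-36.4575
(1,1): Delta=1.0000 Bond=-36.4575
(2,0): Delta=1.0000 Bond=-45.9365
(2,1): Delta=1.0000 Bond=-45.9365
(2,2): Delta=1.0000 Bond=-45.9365
V0=17.0654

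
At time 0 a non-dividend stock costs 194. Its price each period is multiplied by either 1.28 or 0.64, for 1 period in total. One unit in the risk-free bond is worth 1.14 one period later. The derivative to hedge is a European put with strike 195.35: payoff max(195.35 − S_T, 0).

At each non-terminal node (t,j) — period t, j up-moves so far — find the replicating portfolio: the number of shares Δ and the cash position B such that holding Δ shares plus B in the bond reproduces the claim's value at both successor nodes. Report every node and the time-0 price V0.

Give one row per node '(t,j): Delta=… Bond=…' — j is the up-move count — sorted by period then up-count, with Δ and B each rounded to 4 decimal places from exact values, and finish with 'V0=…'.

(0,0): Delta=-0.5734 Bond=124.8947
V0=13.6604

The replicating-portfolio and risk-neutral prices coincide; use p* = (1.14−0.64)/(1.28−0.64) = 0.7812 for the latter.
Payoff layer (t=1): V(1,0)=71.1900, V(1,1)=0.0000
(0,0): S=194.0000. Δ = (V_up−V_dn)/(S_up−S_dn) = (0.0000−71.1900)/(248.3200−124.1600) = -0.5734. V = [p*·0.0000 + (1−p*)·71.1900]/1.14 = 13.6604. B = V − Δ·S = 124.8947.
Root portfolio cost Δ·194+B reproduces V0=13.6604.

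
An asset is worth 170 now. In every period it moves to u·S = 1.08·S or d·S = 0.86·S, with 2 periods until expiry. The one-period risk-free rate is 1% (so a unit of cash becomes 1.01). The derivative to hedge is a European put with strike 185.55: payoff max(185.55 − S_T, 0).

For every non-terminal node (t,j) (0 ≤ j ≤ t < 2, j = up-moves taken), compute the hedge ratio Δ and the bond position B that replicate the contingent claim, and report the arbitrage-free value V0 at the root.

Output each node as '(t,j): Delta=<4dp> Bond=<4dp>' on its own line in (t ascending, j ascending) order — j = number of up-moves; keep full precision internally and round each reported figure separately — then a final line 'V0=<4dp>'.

No-arbitrage ⇒ martingale measure with p* = (R−d)/(u−d) = 0.6818.
Payoff layer (t=2): V(2,0)=59.8180, V(2,1)=27.6540, V(2,2)=0.0000
  t=1,j=0: stock 146.2000 → up 157.8960 (V=27.6540), down 125.7320 (V=59.8180). Price 37.5129; hedge Δ=-1.0000, bond B=183.7129.
  t=1,j=1: stock 183.6000 → up 198.2880 (V=0.0000), down 157.8960 (V=27.6540). Price 8.7119; hedge Δ=-0.6846, bond B=134.4119.
  t=0,j=0: stock 170.0000 → up 183.6000 (V=8.7119), down 146.2000 (V=37.5129). Price 17.6988; hedge Δ=-0.7701, bond B=148.6124.
Root portfolio cost Δ·170+B reproduces V0=17.6988.

(0,0): Delta=-0.7701 Bond=148.6124
(1,0): Delta=-1.0000 Bond=183.7129
(1,1): Delta=-0.6846 Bond=134.4119
V0=17.6988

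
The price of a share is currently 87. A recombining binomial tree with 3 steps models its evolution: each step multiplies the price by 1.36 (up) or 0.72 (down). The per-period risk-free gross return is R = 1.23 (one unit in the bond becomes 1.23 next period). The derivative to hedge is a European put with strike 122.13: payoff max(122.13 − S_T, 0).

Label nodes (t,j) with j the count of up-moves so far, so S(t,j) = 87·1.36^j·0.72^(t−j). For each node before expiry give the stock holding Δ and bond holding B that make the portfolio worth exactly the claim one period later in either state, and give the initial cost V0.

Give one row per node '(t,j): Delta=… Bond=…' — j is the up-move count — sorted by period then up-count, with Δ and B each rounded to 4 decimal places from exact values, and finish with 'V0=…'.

(0,0): Delta=-0.2709 Bond=28.5020
(1,0): Delta=-1.0000 Bond=80.7258
(1,1): Delta=-0.1726 Bond=23.4165
(2,0): Delta=-1.0000 Bond=99.2927
(2,1): Delta=-1.0000 Bond=99.2927
(2,2): Delta=-0.0609 Bond=10.8341
V0=4.9302

The replicating-portfolio and risk-neutral prices coincide; use p* = (1.23−0.72)/(1.36−0.72) = 0.7969 for the latter.
At expiry t=3: V(3,0)=89.6574, V(3,1)=60.7929, V(3,2)=6.2711, V(3,3)=0.0000
(2,0): S=45.1008. Δ = (V_up−V_dn)/(S_up−S_dn) = (60.7929−89.6574)/(61.3371−32.4726) = -1.0000. V = [p*·60.7929 + (1−p*)·89.6574]/1.23 = 54.1919. B = V − Δ·S = 99.2927.
(2,1): S=85.1904. Δ = (V_up−V_dn)/(S_up−S_dn) = (6.2711−60.7929)/(115.8589−61.3371) = -1.0000. V = [p*·6.2711 + (1−p*)·60.7929]/1.23 = 14.1023. B = V − Δ·S = 99.2927.
(2,2): S=160.9152. Δ = (V_up−V_dn)/(S_up−S_dn) = (0.0000−6.2711)/(218.8447−115.8589) = -0.0609. V = [p*·0.0000 + (1−p*)·6.2711]/1.23 = 1.0356. B = V − Δ·S = 10.8341.
(1,0): S=62.6400. Δ = (V_up−V_dn)/(S_up−S_dn) = (14.1023−54.1919)/(85.1904−45.1008) = -1.0000. V = [p*·14.1023 + (1−p*)·54.1919]/1.23 = 18.0858. B = V − Δ·S = 80.7258.
(1,1): S=118.3200. Δ = (V_up−V_dn)/(S_up−S_dn) = (1.0356−14.1023)/(160.9152−85.1904) = -0.1726. V = [p*·1.0356 + (1−p*)·14.1023]/1.23 = 2.9998. B = V − Δ·S = 23.4165.
(0,0): S=87.0000. Δ = (V_up−V_dn)/(S_up−S_dn) = (2.9998−18.0858)/(118.3200−62.6400) = -0.2709. V = [p*·2.9998 + (1−p*)·18.0858]/1.23 = 4.9302. B = V − Δ·S = 28.5020.
Check: Δ(0,0)·S0 + B(0,0) = 4.9302 = V0.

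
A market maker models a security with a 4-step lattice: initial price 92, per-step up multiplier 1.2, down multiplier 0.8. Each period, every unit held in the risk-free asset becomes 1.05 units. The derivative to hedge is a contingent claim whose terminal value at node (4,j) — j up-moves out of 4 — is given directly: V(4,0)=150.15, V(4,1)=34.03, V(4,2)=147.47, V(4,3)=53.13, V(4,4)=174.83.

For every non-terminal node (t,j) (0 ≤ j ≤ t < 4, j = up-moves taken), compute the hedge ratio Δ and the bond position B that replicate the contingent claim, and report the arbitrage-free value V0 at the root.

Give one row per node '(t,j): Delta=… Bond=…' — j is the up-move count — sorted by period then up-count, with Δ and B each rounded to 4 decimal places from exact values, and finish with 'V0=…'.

Since d<R<u, set p* = (R−d)/(u−d) = 0.6250; price each node as the discounted p*-expectation of its children.
At expiry t=4: V(4,0)=150.1500, V(4,1)=34.0300, V(4,2)=147.4700, V(4,3)=53.1300, V(4,4)=174.8300
Node (3,0) S=47.1040: V=(p*·34.0300+(1−p*)·150.1500)/1.05=73.8810; Δ=(34.0300−150.1500)/(56.5248−37.6832)=-6.1630; B=V−Δ·S=364.1810
Node (3,1) S=70.6560: V=(p*·147.4700+(1−p*)·34.0300)/1.05=99.9333; Δ=(147.4700−34.0300)/(84.7872−56.5248)=4.0138; B=V−Δ·S=-183.6667
Node (3,2) S=105.9840: V=(p*·53.1300+(1−p*)·147.4700)/1.05=84.2929; Δ=(53.1300−147.4700)/(127.1808−84.7872)=-2.2253; B=V−Δ·S=320.1429
Node (3,3) S=158.9760: V=(p*·174.8300+(1−p*)·53.1300)/1.05=123.0405; Δ=(174.8300−53.1300)/(190.7712−127.1808)=1.9138; B=V−Δ·S=-181.2095
Node (2,0) S=58.8800: V=(p*·99.9333+(1−p*)·73.8810)/1.05=85.8702; Δ=(99.9333−73.8810)/(70.6560−47.1040)=1.1062; B=V−Δ·S=20.7392
Node (2,1) S=88.3200: V=(p*·84.2929+(1−p*)·99.9333)/1.05=85.8648; Δ=(84.2929−99.9333)/(105.9840−70.6560)=-0.4427; B=V−Δ·S=124.9660
Node (2,2) S=132.4800: V=(p*·123.0405+(1−p*)·84.2929)/1.05=103.3430; Δ=(123.0405−84.2929)/(158.9760−105.9840)=0.7312; B=V−Δ·S=6.4739
Node (1,0) S=73.6000: V=(p*·85.8648+(1−p*)·85.8702)/1.05=81.7779; Δ=(85.8648−85.8702)/(88.3200−58.8800)=-0.0002; B=V−Δ·S=81.7914
Node (1,1) S=110.4000: V=(p*·103.3430+(1−p*)·85.8648)/1.05=92.1797; Δ=(103.3430−85.8648)/(132.4800−88.3200)=0.3958; B=V−Δ·S=48.4842
Node (0,0) S=92.0000: V=(p*·92.1797+(1−p*)·81.7779)/1.05=84.0753; Δ=(92.1797−81.7779)/(110.4000−73.6000)=0.2827; B=V−Δ·S=58.0709
Root portfolio cost Δ·92+B reproduces V0=84.0753.

(0,0): Delta=0.2827 Bond=58.0709
(1,0): Delta=-0.0002 Bond=81.7914
(1,1): Delta=0.3958 Bond=48.4842
(2,0): Delta=1.1062 Bond=20.7392
(2,1): Delta=-0.4427 Bond=124.9660
(2,2): Delta=0.7312 Bond=6.4739
(3,0): Delta=-6.1630 Bond=364.1810
(3,1): Delta=4.0138 Bond=-183.6667
(3,2): Delta=-2.2253 Bond=320.1429
(3,3): Delta=1.9138 Bond=-181.2095
V0=84.0753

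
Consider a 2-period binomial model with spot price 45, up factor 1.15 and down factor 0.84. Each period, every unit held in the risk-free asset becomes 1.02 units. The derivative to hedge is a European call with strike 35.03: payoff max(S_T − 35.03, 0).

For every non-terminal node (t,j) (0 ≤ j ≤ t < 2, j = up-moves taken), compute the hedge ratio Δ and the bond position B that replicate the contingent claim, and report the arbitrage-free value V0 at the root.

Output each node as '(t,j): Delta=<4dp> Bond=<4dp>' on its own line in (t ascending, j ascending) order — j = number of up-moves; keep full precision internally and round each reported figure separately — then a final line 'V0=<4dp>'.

(0,0): Delta=0.9034 Bond=-28.7683
(1,0): Delta=0.7203 Bond=-22.4213
(1,1): Delta=1.0000 Bond=-34.3431
V0=11.8843

Since d<R<u, set p* = (R−d)/(u−d) = 0.5806; price each node as the discounted p*-expectation of its children.
Terminal payoffs: V(2,0)=0.0000, V(2,1)=8.4400, V(2,2)=24.4825
  t=1,j=0: stock 37.8000 → up 43.4700 (V=8.4400), down 31.7520 (V=0.0000). Price 4.8046; hedge Δ=0.7203, bond B=-22.4213.
  t=1,j=1: stock 51.7500 → up 59.5125 (V=24.4825), down 43.4700 (V=8.4400). Price 17.4069; hedge Δ=1.0000, bond B=-34.3431.
  t=0,j=0: stock 45.0000 → up 51.7500 (V=17.4069), down 37.8000 (V=4.8046). Price 11.8843; hedge Δ=0.9034, bond B=-28.7683.
Check: Δ(0,0)·S0 + B(0,0) = 11.8843 = V0.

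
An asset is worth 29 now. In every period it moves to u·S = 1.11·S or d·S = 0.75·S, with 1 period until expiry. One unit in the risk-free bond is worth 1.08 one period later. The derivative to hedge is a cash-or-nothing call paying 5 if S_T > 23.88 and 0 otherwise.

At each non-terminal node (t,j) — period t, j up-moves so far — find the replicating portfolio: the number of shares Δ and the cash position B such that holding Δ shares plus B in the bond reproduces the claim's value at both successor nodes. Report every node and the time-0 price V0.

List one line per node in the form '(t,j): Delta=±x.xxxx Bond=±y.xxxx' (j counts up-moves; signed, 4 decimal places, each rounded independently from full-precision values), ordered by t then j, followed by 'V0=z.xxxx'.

(0,0): Delta=0.4789 Bond=-9.6451
V0=4.2438

The replicating-portfolio and risk-neutral prices coincide; use p* = (1.08−0.75)/(1.11−0.75) = 0.9167 for the latter.
Terminal payoffs: V(1,0)=0.0000, V(1,1)=5.0000
Node (0,0) S=29.0000: V=(p*·5.0000+(1−p*)·0.0000)/1.08=4.2438; Δ=(5.0000−0.0000)/(32.1900−21.7500)=0.4789; B=V−Δ·S=-9.6451
Self-financing check: at every node Δ·S+B equals the discounted successor values.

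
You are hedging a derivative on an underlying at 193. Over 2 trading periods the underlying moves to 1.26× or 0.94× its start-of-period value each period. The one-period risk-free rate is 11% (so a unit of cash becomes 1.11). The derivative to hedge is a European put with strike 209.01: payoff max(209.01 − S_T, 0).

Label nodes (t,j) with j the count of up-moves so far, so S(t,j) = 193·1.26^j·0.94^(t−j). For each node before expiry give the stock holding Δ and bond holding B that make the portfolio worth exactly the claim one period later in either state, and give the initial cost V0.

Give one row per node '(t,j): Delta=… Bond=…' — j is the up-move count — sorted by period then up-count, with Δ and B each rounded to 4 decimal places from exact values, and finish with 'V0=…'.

(0,0): Delta=-0.2631 Bond=57.6364
(1,0): Delta=-0.6627 Bond=136.4830
(1,1): Delta=0.0000 Bond=0.0000
V0=6.8615

No-arbitrage ⇒ martingale measure with p* = (R−d)/(u−d) = 0.5313.
Terminal payoffs: V(2,0)=38.4752, V(2,1)=0.0000, V(2,2)=0.0000
  t=1,j=0: stock 181.4200 → up 228.5892 (V=0.0000), down 170.5348 (V=38.4752). Price 16.2480; hedge Δ=-0.6627, bond B=136.4830.
  t=1,j=1: stock 243.1800 → up 306.4068 (V=0.0000), down 228.5892 (V=0.0000). Price 0.0000; hedge Δ=0.0000, bond B=0.0000.
  t=0,j=0: stock 193.0000 → up 243.1800 (V=0.0000), down 181.4200 (V=16.2480). Price 6.8615; hedge Δ=-0.2631, bond B=57.6364.
Self-financing check: at every node Δ·S+B equals the discounted successor values.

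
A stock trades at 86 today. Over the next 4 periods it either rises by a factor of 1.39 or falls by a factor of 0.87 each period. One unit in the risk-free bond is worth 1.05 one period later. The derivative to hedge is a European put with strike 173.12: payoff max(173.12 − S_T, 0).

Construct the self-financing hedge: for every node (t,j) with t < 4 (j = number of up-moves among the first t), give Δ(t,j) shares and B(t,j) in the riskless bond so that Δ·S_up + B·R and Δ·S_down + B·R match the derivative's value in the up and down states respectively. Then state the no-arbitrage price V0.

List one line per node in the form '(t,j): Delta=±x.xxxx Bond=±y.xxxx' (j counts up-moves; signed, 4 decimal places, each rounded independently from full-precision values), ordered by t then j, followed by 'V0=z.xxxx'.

Since d<R<u, set p* = (R−d)/(u−d) = 0.3462; price each node as the discounted p*-expectation of its children.
At expiry t=4: V(4,0)=123.8508, V(4,1)=94.4026, V(4,2)=47.3530, V(4,3)=0.0000, V(4,4)=0.0000
  t=3,j=0: stock 56.6313 → up 78.7174 (V=94.4026), down 49.2692 (V=123.8508). Price 108.2449; hedge Δ=-1.0000, bond B=164.8762.
  t=3,j=1: stock 90.4798 → up 125.7670 (V=47.3530), down 78.7174 (V=94.4026). Price 74.3964; hedge Δ=-1.0000, bond B=164.8762.
  t=3,j=2: stock 144.5597 → up 200.9380 (V=0.0000), down 125.7670 (V=47.3530). Price 29.4872; hedge Δ=-0.6299, bond B=120.5508.
  t=3,j=3: stock 230.9632 → up 321.0389 (V=0.0000), down 200.9380 (V=0.0000). Price 0.0000; hedge Δ=0.0000, bond B=0.0000.
  t=2,j=0: stock 65.0934 → up 90.4798 (V=74.3964), down 56.6313 (V=108.2449). Price 91.9315; hedge Δ=-1.0000, bond B=157.0249.
  t=2,j=1: stock 103.9998 → up 144.5597 (V=29.4872), down 90.4798 (V=74.3964). Price 56.0485; hedge Δ=-0.8304, bond B=142.4122.
  t=2,j=2: stock 166.1606 → up 230.9632 (V=0.0000), down 144.5597 (V=29.4872). Price 18.3620; hedge Δ=-0.3413, bond B=75.0683.
  t=1,j=0: stock 74.8200 → up 103.9998 (V=56.0485), down 65.0934 (V=91.9315). Price 75.7243; hedge Δ=-0.9223, bond B=144.7302.
  t=1,j=1: stock 119.5400 → up 166.1606 (V=18.3620), down 103.9998 (V=56.0485). Price 40.9554; hedge Δ=-0.6063, bond B=113.4293.
  t=0,j=0: stock 86.0000 → up 119.5400 (V=40.9554), down 74.8200 (V=75.7243). Price 60.6561; hedge Δ=-0.7775, bond B=127.5193.
Self-financing check: at every node Δ·S+B equals the discounted successor values.

(0,0): Delta=-0.7775 Bond=127.5193
(1,0): Delta=-0.9223 Bond=144.7302
(1,1): Delta=-0.6063 Bond=113.4293
(2,0): Delta=-1.0000 Bond=157.0249
(2,1): Delta=-0.8304 Bond=142.4122
(2,2): Delta=-0.3413 Bond=75.0683
(3,0): Delta=-1.0000 Bond=164.8762
(3,1): Delta=-1.0000 Bond=164.8762
(3,2): Delta=-0.6299 Bond=120.5508
(3,3): Delta=0.0000 Bond=0.0000
V0=60.6561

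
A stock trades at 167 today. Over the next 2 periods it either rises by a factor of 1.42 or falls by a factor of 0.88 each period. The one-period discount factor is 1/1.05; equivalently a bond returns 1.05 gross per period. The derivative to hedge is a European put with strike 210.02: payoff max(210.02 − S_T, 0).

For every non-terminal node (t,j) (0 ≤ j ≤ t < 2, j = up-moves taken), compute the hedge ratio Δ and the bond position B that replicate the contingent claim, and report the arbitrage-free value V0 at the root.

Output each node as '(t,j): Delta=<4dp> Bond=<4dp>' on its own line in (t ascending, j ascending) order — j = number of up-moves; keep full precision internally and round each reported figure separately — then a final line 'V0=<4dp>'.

Since d<R<u, set p* = (R−d)/(u−d) = 0.3148; price each node as the discounted p*-expectation of its children.
Payoff layer (t=2): V(2,0)=80.6952, V(2,1)=1.3368, V(2,2)=0.0000
  t=1,j=0: stock 146.9600 → up 208.6832 (V=1.3368), down 129.3248 (V=80.6952). Price 53.0590; hedge Δ=-1.0000, bond B=200.0190.
  t=1,j=1: stock 237.1400 → up 336.7388 (V=0.0000), down 208.6832 (V=1.3368). Price 0.8723; hedge Δ=-0.0104, bond B=3.3479.
  t=0,j=0: stock 167.0000 → up 237.1400 (V=0.8723), down 146.9600 (V=53.0590). Price 34.8856; hedge Δ=-0.5787, bond B=131.5277.
Self-financing check: at every node Δ·S+B equals the discounted successor values.

(0,0): Delta=-0.5787 Bond=131.5277
(1,0): Delta=-1.0000 Bond=200.0190
(1,1): Delta=-0.0104 Bond=3.3479
V0=34.8856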